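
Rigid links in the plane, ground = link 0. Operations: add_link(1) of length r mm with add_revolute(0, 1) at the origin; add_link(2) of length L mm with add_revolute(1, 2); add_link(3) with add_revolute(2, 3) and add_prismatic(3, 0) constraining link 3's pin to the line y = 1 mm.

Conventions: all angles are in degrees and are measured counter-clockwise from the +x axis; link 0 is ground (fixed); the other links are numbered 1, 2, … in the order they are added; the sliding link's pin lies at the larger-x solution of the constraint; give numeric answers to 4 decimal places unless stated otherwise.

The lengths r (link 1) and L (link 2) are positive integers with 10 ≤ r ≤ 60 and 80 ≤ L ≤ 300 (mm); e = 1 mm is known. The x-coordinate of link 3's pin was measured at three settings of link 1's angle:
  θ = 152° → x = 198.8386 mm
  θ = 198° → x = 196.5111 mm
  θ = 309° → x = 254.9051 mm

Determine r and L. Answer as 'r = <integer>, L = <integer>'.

constraint per measurement: (x − r cos θ)² + (r sin θ − e)² = L²
subtracting the θ₁ and θ₂ equations cancels the r² and L² terms:
r = (x₁² − x₂²) / (2[(x₁cos θ₁ + e sin θ₁) − (x₂cos θ₂ + e sin θ₂)]) = 38.0000 → r = 38
L² = (x₁ − r cos θ₁)² + (r sin θ₁ − e)² = 54288.9778 → L = 233.0000 → L = 233
check at θ₃=309°: x = 254.9051 (printed 254.9051) ✓

r = 38, L = 233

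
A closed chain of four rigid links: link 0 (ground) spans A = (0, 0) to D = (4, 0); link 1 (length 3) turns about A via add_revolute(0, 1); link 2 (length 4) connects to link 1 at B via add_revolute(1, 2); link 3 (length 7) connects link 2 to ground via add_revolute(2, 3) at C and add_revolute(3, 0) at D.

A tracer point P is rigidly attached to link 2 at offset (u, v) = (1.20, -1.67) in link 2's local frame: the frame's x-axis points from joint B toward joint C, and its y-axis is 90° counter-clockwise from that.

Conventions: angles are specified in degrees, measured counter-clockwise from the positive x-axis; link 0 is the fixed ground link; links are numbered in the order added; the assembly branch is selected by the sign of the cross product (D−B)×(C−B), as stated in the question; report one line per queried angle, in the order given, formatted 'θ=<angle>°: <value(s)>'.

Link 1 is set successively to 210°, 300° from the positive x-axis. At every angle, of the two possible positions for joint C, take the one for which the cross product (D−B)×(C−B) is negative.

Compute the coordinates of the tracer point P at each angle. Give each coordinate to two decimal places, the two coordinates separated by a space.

A=(0,0), D=(4.00,0)
θ=210°: B = A + 3.00·(cos210°, sin210°) = (-2.5981, -1.5000)
θ=210°: |BD| = 6.7664
θ=210°: circle(B,4.00) ∩ circle(D,7.00): a=0.9447, h=3.8868
θ=210°:   candidates: C₊=(-2.5385,2.4996) cross=26.300; C₋=(-0.8152,-5.0807) cross=-26.300
θ=210°:   branch - wants cross < 0 → take C=(-0.8152,-5.0807) (cross=-26.300)
θ=210°: ex = (C−B)/|BC| = (0.4457,-0.8952); ey = (0.8952,0.4457)
θ=210°: P = B + 1.20·ex + -1.67·ey = (-3.5582,-3.3186)
θ=300°: B = A + 3.00·(cos300°, sin300°) = (1.5000, -2.5981)
θ=300°: |BD| = 3.6056
θ=300°: circle(B,4.00) ∩ circle(D,7.00): a=-2.7735, h=2.8823
θ=300°:   candidates: C₊=(-2.5000,-2.5981) cross=10.392; C₋=(1.6538,-6.5951) cross=-10.392
θ=300°:   branch - wants cross < 0 → take C=(1.6538,-6.5951) (cross=-10.392)
θ=300°: ex = (C−B)/|BC| = (0.0385,-0.9993); ey = (0.9993,0.0385)
θ=300°: P = B + 1.20·ex + -1.67·ey = (-0.1226,-3.8614)

θ=210°: -3.56 -3.32
θ=300°: -0.12 -3.86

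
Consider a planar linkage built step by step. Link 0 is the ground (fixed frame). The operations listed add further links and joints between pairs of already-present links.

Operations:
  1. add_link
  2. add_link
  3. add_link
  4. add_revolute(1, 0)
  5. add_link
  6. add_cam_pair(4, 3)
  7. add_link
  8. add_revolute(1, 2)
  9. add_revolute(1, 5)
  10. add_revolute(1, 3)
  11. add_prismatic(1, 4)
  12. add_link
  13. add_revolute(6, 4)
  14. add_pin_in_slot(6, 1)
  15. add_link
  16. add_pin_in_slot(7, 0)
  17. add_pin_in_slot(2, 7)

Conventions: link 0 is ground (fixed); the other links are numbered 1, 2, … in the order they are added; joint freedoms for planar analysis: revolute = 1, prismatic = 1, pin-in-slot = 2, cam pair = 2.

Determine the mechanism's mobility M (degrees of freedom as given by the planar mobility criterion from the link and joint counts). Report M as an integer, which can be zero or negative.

(L,J1,J2)=(1,0,0); link0 fixed
link1: (2,0,0)
link2: (3,0,0)
link3: (4,0,0)
R 1-0 [J1]: (4,1,0)
link4: (5,1,0)
C 4-3 [J2]: (5,1,1)
link5: (6,1,1)
R 1-2 [J1]: (6,2,1)
R 1-5 [J1]: (6,3,1)
R 1-3 [J1]: (6,4,1)
P 1-4 [J1]: (6,5,1)
link6: (7,5,1)
R 6-4 [J1]: (7,6,1)
PS 6-1 [J2]: (7,6,2)
link7: (8,6,2)
PS 7-0 [J2]: (8,6,3)
PS 2-7 [J2]: (8,6,4)
Grübler: 3·7 − 2·6 − 4 = 5

M = 5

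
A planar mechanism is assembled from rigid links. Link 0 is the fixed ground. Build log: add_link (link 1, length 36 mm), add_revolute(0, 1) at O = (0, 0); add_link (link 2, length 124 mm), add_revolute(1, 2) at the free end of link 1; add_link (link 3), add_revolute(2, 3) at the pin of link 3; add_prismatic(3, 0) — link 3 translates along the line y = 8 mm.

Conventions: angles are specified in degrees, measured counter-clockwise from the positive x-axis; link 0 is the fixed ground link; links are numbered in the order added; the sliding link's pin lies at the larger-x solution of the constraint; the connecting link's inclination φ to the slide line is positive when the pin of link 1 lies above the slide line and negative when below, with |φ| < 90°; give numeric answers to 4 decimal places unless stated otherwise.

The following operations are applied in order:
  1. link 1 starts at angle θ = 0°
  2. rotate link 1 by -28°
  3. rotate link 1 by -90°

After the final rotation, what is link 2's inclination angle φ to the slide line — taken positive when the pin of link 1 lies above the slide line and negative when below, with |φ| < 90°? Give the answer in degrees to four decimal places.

geometry: r = 36 mm, L = 124 mm, e = 8 mm; θ starts at 0°
rotate link 1 by -28°: θ ← 0° -28° = -28°
rotate link 1 by -90°: θ ← -28° -90° = -118°
h = r sin θ − e = -31.786113 − 8 = -39.786113
sin φ = h / L = -39.786113 / 124 = -0.32085575
φ = arcsin(-0.32085575) = -18.714685°

-18.7147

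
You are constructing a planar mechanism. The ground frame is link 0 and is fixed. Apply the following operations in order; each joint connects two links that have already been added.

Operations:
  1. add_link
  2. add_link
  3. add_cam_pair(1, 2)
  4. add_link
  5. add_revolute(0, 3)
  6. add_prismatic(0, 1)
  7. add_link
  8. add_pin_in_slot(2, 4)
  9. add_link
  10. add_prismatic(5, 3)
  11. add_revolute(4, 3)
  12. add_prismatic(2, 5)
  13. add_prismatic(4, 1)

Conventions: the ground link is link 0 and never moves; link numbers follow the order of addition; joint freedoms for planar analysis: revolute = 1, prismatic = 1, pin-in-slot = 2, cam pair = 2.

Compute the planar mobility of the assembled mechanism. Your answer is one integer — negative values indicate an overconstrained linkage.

L=1 J1=0 J2=0
add link → L=2 J1=0 J2=0
add link → L=3 J1=0 J2=0
C@1,2 dof=2 J2 → L=3 J1=0 J2=1
add link → L=4 J1=0 J2=1
R@0,3 dof=1 J1 → L=4 J1=1 J2=1
P@0,1 dof=1 J1 → L=4 J1=2 J2=1
add link → L=5 J1=2 J2=1
PS@2,4 dof=2 J2 → L=5 J1=2 J2=2
add link → L=6 J1=2 J2=2
P@5,3 dof=1 J1 → L=6 J1=3 J2=2
R@4,3 dof=1 J1 → L=6 J1=4 J2=2
P@2,5 dof=1 J1 → L=6 J1=5 J2=2
P@4,1 dof=1 J1 → L=6 J1=6 J2=2
M=3(L−1)−2J1−J2=3·5−2·6−2=1

M = 1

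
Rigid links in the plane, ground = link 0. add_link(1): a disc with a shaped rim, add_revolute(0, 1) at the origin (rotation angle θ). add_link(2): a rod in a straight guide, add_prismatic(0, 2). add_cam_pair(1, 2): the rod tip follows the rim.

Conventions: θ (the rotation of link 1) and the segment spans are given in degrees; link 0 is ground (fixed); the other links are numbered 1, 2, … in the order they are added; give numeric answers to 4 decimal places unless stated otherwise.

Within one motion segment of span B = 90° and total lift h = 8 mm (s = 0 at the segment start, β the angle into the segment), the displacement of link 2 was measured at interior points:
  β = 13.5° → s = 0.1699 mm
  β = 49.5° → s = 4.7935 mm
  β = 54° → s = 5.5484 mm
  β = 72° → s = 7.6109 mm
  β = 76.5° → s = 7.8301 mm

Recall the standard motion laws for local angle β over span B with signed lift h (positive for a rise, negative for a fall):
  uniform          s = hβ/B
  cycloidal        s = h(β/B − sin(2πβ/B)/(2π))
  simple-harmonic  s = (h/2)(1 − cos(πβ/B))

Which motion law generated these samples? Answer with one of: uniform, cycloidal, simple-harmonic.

candidates at β/B = r: uniform s = h·r (linear in β); cycloidal s = h·(r − sin(2πr)/(2π)); simple-harmonic s = (h/2)(1 − cos(πr))
β=13.5°: printed 0.1699 | uniform 1.2000, cycloidal 0.1699, simple-harmonic 0.4360
β=49.5°: printed 4.7935 | uniform 4.4000, cycloidal 4.7935, simple-harmonic 4.6257
β=54°: printed 5.5484 | uniform 4.8000, cycloidal 5.5484, simple-harmonic 5.2361
β=72°: printed 7.6109 | uniform 6.4000, cycloidal 7.6109, simple-harmonic 7.2361
β=76.5°: printed 7.8301 | uniform 6.8000, cycloidal 7.8301, simple-harmonic 7.5640
only one law matches every sample → cycloidal

cycloidal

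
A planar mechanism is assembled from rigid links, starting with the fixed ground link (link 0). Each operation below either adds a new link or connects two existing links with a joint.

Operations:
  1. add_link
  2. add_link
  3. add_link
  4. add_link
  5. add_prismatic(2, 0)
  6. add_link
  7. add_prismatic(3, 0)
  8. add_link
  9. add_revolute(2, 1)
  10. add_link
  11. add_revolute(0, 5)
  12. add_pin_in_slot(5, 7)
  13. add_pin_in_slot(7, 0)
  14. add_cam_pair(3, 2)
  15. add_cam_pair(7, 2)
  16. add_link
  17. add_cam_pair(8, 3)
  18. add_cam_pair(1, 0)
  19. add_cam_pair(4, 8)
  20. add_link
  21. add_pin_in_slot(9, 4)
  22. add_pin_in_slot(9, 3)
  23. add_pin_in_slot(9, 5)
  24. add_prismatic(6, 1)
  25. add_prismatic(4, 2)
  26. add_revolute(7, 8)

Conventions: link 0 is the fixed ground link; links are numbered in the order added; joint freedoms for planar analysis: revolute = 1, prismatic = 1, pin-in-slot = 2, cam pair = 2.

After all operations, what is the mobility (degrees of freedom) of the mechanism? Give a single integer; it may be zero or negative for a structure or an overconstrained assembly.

ground; <1,0,0>
#1 <2,0,0>
#2 <3,0,0>
#3 <4,0,0>
#4 <5,0,0>
P:2↔0 J1 <5,1,0>
#5 <6,1,0>
P:3↔0 J1 <6,2,0>
#6 <7,2,0>
R:2↔1 J1 <7,3,0>
#7 <8,3,0>
R:0↔5 J1 <8,4,0>
PS:5↔7 J2 <8,4,1>
PS:7↔0 J2 <8,4,2>
C:3↔2 J2 <8,4,3>
C:7↔2 J2 <8,4,4>
#8 <9,4,4>
C:8↔3 J2 <9,4,5>
C:1↔0 J2 <9,4,6>
C:4↔8 J2 <9,4,7>
#9 <10,4,7>
PS:9↔4 J2 <10,4,8>
PS:9↔3 J2 <10,4,9>
PS:9↔5 J2 <10,4,10>
P:6↔1 J1 <10,5,10>
P:4↔2 J1 <10,6,10>
R:7↔8 J1 <10,7,10>
3×9 − 2×7 − 1×10 = 3

M = 3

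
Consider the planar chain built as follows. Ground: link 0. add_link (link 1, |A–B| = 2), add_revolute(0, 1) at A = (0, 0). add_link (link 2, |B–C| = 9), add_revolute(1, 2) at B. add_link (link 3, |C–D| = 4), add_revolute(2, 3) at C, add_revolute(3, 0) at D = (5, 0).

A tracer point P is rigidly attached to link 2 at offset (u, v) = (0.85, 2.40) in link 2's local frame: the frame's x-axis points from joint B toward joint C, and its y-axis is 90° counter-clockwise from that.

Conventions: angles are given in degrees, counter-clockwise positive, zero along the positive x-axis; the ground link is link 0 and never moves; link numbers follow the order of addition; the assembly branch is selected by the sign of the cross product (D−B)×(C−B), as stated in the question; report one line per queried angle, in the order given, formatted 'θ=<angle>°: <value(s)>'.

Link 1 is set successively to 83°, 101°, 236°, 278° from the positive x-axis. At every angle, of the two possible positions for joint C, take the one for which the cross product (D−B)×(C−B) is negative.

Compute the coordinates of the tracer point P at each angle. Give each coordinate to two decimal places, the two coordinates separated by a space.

A=(0,0), D=(5.00,0)
θ=83°: B = A + 2.00·(cos83°, sin83°) = (0.2437, 1.9851)
θ=83°: |BD| = 5.1539
θ=83°: circle(B,9.00) ∩ circle(D,4.00): a=8.8829, h=1.4473
θ=83°:   candidates: C₊=(8.9987,-0.1006) cross=7.459; C₋=(7.8838,-2.7719) cross=-7.459
θ=83°:   branch - wants cross < 0 → take C=(7.8838,-2.7719) (cross=-7.459)
θ=83°: ex = (C−B)/|BC| = (0.8489,-0.5286); ey = (0.5286,0.8489)
θ=83°: P = B + 0.85·ex + 2.40·ey = (2.2338,3.5732)
θ=101°: B = A + 2.00·(cos101°, sin101°) = (-0.3816, 1.9633)
θ=101°: |BD| = 5.7285
θ=101°: circle(B,9.00) ∩ circle(D,4.00): a=8.5376, h=2.8476
θ=101°:   candidates: C₊=(8.6149,1.7125) cross=16.313; C₋=(6.6630,-3.6379) cross=-16.313
θ=101°:   branch - wants cross < 0 → take C=(6.6630,-3.6379) (cross=-16.313)
θ=101°: ex = (C−B)/|BC| = (0.7827,-0.6224); ey = (0.6224,0.7827)
θ=101°: P = B + 0.85·ex + 2.40·ey = (1.7774,3.3128)
θ=236°: B = A + 2.00·(cos236°, sin236°) = (-1.1184, -1.6581)
θ=236°: |BD| = 6.3391
θ=236°: circle(B,9.00) ∩ circle(D,4.00): a=8.2965, h=3.4884
θ=236°:   candidates: C₊=(5.9768,3.8789) cross=22.113; C₋=(7.8017,-2.8549) cross=-22.113
θ=236°:   branch - wants cross < 0 → take C=(7.8017,-2.8549) (cross=-22.113)
θ=236°: ex = (C−B)/|BC| = (0.9911,-0.1330); ey = (0.1330,0.9911)
θ=236°: P = B + 0.85·ex + 2.40·ey = (0.0432,0.6076)
θ=278°: B = A + 2.00·(cos278°, sin278°) = (0.2783, -1.9805)
θ=278°: |BD| = 5.1202
θ=278°: circle(B,9.00) ∩ circle(D,4.00): a=8.9075, h=1.2870
θ=278°:   candidates: C₊=(7.9947,2.6518) cross=6.590; C₋=(8.9903,0.2781) cross=-6.590
θ=278°:   branch - wants cross < 0 → take C=(8.9903,0.2781) (cross=-6.590)
θ=278°: ex = (C−B)/|BC| = (0.9680,0.2510); ey = (-0.2510,0.9680)
θ=278°: P = B + 0.85·ex + 2.40·ey = (0.4988,0.5560)

θ=83°: 2.23 3.57
θ=101°: 1.78 3.31
θ=236°: 0.04 0.61
θ=278°: 0.50 0.56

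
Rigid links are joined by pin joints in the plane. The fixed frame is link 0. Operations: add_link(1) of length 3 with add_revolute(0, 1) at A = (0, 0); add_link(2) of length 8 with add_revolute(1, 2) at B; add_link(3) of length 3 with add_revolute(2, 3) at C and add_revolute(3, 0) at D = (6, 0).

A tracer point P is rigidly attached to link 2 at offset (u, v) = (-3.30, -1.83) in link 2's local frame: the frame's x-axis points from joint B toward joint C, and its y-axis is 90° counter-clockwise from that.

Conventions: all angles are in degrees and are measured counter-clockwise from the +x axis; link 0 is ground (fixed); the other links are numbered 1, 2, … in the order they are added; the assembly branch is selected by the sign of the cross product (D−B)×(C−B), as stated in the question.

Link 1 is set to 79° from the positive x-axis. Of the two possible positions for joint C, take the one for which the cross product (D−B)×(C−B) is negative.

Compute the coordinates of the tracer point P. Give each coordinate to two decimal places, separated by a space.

A=(0,0), D=(6.00,0)
B = A + 3.00·(cos79°, sin79°) = (0.5724, 2.9449)
|BD| = 6.1750
circle(B,8.00) ∩ circle(D,3.00): a=7.5409, h=2.6710
  candidates: C₊=(8.4744,1.6963) cross=16.494; C₋=(5.9268,-2.9991) cross=-16.494
  branch - wants cross < 0 → take C=(5.9268,-2.9991) (cross=-16.494)
ex = (C−B)/|BC| = (0.6693,-0.7430); ey = (0.7430,0.6693)
P = B + -3.30·ex + -1.83·ey = (-2.9959,4.1720)

-3.00 4.17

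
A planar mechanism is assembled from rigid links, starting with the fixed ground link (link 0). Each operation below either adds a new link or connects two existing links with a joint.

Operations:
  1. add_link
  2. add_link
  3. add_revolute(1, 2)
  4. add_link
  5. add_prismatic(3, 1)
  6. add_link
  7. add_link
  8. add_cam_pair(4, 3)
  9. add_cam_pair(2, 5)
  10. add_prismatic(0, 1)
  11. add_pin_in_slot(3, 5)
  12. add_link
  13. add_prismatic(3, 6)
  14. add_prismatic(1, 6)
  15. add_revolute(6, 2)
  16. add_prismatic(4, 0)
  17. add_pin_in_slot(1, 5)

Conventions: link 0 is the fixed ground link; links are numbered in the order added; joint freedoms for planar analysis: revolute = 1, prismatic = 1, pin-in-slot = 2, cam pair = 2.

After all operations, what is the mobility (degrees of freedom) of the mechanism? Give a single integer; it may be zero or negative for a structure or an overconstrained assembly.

link 0 = ground. State L|J1|J2 = 1|0|0
+link1  2|0|0
+link2  3|0|0
R(1,2) f=1→J1  3|1|0
+link3  4|1|0
P(3,1) f=1→J1  4|2|0
+link4  5|2|0
+link5  6|2|0
C(4,3) f=2→J2  6|2|1
C(2,5) f=2→J2  6|2|2
P(0,1) f=1→J1  6|3|2
PS(3,5) f=2→J2  6|3|3
+link6  7|3|3
P(3,6) f=1→J1  7|4|3
P(1,6) f=1→J1  7|5|3
R(6,2) f=1→J1  7|6|3
P(4,0) f=1→J1  7|7|3
PS(1,5) f=2→J2  7|7|4
M = 3(7−1)−2·7−4 = 18−14−4 = 0

M = 0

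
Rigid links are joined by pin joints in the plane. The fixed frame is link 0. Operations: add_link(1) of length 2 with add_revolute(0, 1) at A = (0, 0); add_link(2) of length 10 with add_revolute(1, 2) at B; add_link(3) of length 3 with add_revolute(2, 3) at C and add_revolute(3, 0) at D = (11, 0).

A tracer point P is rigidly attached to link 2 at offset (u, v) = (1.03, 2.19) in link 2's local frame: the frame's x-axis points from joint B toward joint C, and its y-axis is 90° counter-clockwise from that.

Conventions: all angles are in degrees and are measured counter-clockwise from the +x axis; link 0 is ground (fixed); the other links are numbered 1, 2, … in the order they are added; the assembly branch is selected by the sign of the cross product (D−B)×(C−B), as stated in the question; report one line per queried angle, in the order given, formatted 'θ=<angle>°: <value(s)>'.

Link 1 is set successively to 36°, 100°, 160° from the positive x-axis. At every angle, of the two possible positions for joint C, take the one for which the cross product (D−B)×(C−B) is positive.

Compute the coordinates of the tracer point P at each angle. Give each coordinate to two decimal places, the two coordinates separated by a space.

A=(0,0), D=(11.00,0)
θ=36°: B = A + 2.00·(cos36°, sin36°) = (1.6180, 1.1756)
θ=36°: |BD| = 9.4553
θ=36°: circle(B,10.00) ∩ circle(D,3.00): a=9.5398, h=2.9988
θ=36°:   candidates: C₊=(11.4566,2.9650) cross=28.355; C₋=(10.7109,-2.9860) cross=-28.355
θ=36°:   branch + wants cross > 0 → take C=(11.4566,2.9650) (cross=28.355)
θ=36°: ex = (C−B)/|BC| = (0.9839,0.1789); ey = (-0.1789,0.9839)
θ=36°: P = B + 1.03·ex + 2.19·ey = (2.2395,3.5145)
θ=100°: B = A + 2.00·(cos100°, sin100°) = (-0.3473, 1.9696)
θ=100°: |BD| = 11.5170
θ=100°: circle(B,10.00) ∩ circle(D,3.00): a=9.7092, h=2.3941
θ=100°:   candidates: C₊=(9.6283,2.6680) cross=27.573; C₋=(8.8094,-2.0497) cross=-27.573
θ=100°:   branch + wants cross > 0 → take C=(9.6283,2.6680) (cross=27.573)
θ=100°: ex = (C−B)/|BC| = (0.9976,0.0698); ey = (-0.0698,0.9976)
θ=100°: P = B + 1.03·ex + 2.19·ey = (0.5272,4.2262)
θ=160°: B = A + 2.00·(cos160°, sin160°) = (-1.8794, 0.6840)
θ=160°: |BD| = 12.8975
θ=160°: circle(B,10.00) ∩ circle(D,3.00): a=9.9766, h=0.6841
θ=160°:   candidates: C₊=(8.1194,0.8380) cross=8.823; C₋=(8.0469,-0.5282) cross=-8.823
θ=160°:   branch + wants cross > 0 → take C=(8.1194,0.8380) (cross=8.823)
θ=160°: ex = (C−B)/|BC| = (0.9999,0.0154); ey = (-0.0154,0.9999)
θ=160°: P = B + 1.03·ex + 2.19·ey = (-0.8832,2.8896)

θ=36°: 2.24 3.51
θ=100°: 0.53 4.23
θ=160°: -0.88 2.89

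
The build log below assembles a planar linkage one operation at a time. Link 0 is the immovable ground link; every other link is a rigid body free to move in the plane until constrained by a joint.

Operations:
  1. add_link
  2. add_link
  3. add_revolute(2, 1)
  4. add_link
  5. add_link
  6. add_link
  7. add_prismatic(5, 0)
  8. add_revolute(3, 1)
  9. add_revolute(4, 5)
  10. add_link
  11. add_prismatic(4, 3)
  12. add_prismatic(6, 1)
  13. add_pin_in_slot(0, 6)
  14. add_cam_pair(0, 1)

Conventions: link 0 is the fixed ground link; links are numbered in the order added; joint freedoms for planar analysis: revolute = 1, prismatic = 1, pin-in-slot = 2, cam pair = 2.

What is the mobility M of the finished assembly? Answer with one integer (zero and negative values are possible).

L=1 J1=0 J2=0
add link → L=2 J1=0 J2=0
add link → L=3 J1=0 J2=0
R@2,1 dof=1 J1 → L=3 J1=1 J2=0
add link → L=4 J1=1 J2=0
add link → L=5 J1=1 J2=0
add link → L=6 J1=1 J2=0
P@5,0 dof=1 J1 → L=6 J1=2 J2=0
R@3,1 dof=1 J1 → L=6 J1=3 J2=0
R@4,5 dof=1 J1 → L=6 J1=4 J2=0
add link → L=7 J1=4 J2=0
P@4,3 dof=1 J1 → L=7 J1=5 J2=0
P@6,1 dof=1 J1 → L=7 J1=6 J2=0
PS@0,6 dof=2 J2 → L=7 J1=6 J2=1
C@0,1 dof=2 J2 → L=7 J1=6 J2=2
M=3(L−1)−2J1−J2=3·6−2·6−2=4

M = 4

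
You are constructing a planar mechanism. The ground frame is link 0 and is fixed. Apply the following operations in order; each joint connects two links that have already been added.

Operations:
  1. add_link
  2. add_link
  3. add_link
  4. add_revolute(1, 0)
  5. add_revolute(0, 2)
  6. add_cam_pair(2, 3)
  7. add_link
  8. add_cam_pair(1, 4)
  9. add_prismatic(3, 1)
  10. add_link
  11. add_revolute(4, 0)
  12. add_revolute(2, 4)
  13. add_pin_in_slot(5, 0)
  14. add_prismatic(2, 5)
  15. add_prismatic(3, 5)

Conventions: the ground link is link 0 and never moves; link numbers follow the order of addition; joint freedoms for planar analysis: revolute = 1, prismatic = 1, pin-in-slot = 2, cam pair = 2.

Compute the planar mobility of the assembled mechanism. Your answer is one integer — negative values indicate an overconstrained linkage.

link 0 = ground. State L|J1|J2 = 1|0|0
+link1  2|0|0
+link2  3|0|0
+link3  4|0|0
R(1,0) f=1→J1  4|1|0
R(0,2) f=1→J1  4|2|0
C(2,3) f=2→J2  4|2|1
+link4  5|2|1
C(1,4) f=2→J2  5|2|2
P(3,1) f=1→J1  5|3|2
+link5  6|3|2
R(4,0) f=1→J1  6|4|2
R(2,4) f=1→J1  6|5|2
PS(5,0) f=2→J2  6|5|3
P(2,5) f=1→J1  6|6|3
P(3,5) f=1→J1  6|7|3
M = 3(6−1)−2·7−3 = 15−14−3 = -2

M = -2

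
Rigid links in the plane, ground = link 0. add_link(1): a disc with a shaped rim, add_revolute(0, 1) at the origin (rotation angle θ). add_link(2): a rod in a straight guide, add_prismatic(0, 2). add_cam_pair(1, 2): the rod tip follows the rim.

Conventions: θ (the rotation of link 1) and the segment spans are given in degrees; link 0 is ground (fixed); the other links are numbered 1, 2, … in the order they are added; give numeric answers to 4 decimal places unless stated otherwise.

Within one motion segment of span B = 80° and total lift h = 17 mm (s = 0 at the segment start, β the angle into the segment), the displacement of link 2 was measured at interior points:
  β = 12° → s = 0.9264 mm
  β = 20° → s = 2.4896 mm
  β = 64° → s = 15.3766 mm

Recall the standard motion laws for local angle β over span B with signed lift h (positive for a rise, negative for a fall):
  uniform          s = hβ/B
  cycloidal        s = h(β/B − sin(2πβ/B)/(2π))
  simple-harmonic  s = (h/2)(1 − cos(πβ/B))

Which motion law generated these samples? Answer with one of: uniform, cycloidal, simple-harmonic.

candidates at β/B = r: uniform s = h·r (linear in β); cycloidal s = h·(r − sin(2πr)/(2π)); simple-harmonic s = (h/2)(1 − cos(πr))
β=12°: printed 0.9264 | uniform 2.5500, cycloidal 0.3611, simple-harmonic 0.9264
β=20°: printed 2.4896 | uniform 4.2500, cycloidal 1.5444, simple-harmonic 2.4896
β=64°: printed 15.3766 | uniform 13.6000, cycloidal 16.1732, simple-harmonic 15.3766
only one law matches every sample → simple-harmonic

simple-harmonic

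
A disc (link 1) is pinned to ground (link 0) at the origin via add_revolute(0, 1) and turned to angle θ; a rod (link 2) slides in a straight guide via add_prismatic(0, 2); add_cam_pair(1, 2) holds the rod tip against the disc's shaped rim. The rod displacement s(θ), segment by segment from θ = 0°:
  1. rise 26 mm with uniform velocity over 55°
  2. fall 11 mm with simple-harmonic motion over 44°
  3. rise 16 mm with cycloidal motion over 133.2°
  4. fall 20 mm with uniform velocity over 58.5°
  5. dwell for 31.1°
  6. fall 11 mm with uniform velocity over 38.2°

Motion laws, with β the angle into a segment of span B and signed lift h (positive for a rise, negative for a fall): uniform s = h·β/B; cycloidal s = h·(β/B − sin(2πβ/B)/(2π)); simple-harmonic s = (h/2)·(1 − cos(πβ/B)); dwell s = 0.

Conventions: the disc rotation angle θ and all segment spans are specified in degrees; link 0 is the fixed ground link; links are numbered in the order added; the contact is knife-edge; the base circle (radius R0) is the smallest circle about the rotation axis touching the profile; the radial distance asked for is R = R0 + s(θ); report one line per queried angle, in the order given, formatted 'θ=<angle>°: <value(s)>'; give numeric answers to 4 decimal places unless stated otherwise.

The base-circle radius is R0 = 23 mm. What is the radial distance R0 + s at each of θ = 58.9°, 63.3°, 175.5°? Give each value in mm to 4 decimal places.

segment 1 (0° to 55°, uniform, h = 26) is passed completely: s = 0.0000 + (26) = 26.0000
θ = 58.9° falls in segment 2 (55° to 99°, simple-harmonic, h = -11): β = 58.9 − 55 = 3.9°, B = 44°; Δs = -11/2·(1 − cos(π·0.0886)) = -0.2119; s = 26.0000 − 0.2119 = 25.7881
θ = 63.3° falls in segment 2 (55° to 99°, simple-harmonic, h = -11): β = 63.3 − 55 = 8.3°, B = 44°; Δs = -11/2·(1 − cos(π·0.1886)) = -0.9379; s = 26.0000 − 0.9379 = 25.0621
segment 2 (55° to 99°, simple-harmonic, h = -11) is passed completely: s = 26.0000 + (-11) = 15.0000
θ = 175.5° falls in segment 3 (99° to 232.2°, cycloidal, h = 16): β = 175.5 − 99 = 76.5°, B = 133.2°; Δs = 16·(0.5743 − sin(2π·0.5743)/(2π)) = 10.3356; s = 15.0000 + 10.3356 = 25.3356
θ=58.9°: R = R0 + s = 23 + 25.7881 = 48.7881
θ=63.3°: R = R0 + s = 23 + 25.0621 = 48.0621
θ=175.5°: R = R0 + s = 23 + 25.3356 = 48.3356

θ=58.9°: 48.7881
θ=63.3°: 48.0621
θ=175.5°: 48.3356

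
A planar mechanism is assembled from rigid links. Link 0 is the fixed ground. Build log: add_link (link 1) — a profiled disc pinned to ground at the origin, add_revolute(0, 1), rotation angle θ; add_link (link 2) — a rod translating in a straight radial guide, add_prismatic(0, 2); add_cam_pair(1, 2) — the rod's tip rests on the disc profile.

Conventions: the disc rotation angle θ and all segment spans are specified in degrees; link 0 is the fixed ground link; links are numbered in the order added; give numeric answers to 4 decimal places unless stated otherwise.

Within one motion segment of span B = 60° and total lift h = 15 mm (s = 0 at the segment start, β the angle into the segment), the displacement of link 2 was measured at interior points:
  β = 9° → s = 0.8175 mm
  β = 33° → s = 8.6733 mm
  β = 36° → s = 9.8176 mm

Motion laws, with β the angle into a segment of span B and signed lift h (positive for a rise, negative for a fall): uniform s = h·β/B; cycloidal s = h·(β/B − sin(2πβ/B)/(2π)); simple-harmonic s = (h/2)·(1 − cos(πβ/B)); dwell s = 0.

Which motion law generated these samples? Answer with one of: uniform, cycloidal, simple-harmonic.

candidates at β/B = r: uniform s = h·r (linear in β); cycloidal s = h·(r − sin(2πr)/(2π)); simple-harmonic s = (h/2)(1 − cos(πr))
β=9°: printed 0.8175 | uniform 2.2500, cycloidal 0.3186, simple-harmonic 0.8175
β=33°: printed 8.6733 | uniform 8.2500, cycloidal 8.9877, simple-harmonic 8.6733
β=36°: printed 9.8176 | uniform 9.0000, cycloidal 10.4032, simple-harmonic 9.8176
only one law matches every sample → simple-harmonic

simple-harmonic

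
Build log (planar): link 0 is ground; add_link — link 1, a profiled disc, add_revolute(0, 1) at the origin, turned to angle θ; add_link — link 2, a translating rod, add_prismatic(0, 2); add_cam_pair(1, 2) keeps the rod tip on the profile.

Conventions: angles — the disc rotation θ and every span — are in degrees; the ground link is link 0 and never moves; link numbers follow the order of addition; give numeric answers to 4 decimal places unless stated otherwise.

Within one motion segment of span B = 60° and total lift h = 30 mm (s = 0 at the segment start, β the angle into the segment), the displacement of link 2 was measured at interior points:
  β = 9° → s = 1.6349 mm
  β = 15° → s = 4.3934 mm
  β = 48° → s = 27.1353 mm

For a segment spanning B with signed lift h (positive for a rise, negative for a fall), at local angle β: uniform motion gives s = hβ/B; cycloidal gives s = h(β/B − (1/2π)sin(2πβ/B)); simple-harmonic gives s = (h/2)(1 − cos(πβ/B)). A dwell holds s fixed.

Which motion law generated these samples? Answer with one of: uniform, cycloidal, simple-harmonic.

candidates at β/B = r: uniform s = h·r (linear in β); cycloidal s = h·(r − sin(2πr)/(2π)); simple-harmonic s = (h/2)(1 − cos(πr))
β=9°: printed 1.6349 | uniform 4.5000, cycloidal 0.6372, simple-harmonic 1.6349
β=15°: printed 4.3934 | uniform 7.5000, cycloidal 2.7254, simple-harmonic 4.3934
β=48°: printed 27.1353 | uniform 24.0000, cycloidal 28.5410, simple-harmonic 27.1353
only one law matches every sample → simple-harmonic

simple-harmonic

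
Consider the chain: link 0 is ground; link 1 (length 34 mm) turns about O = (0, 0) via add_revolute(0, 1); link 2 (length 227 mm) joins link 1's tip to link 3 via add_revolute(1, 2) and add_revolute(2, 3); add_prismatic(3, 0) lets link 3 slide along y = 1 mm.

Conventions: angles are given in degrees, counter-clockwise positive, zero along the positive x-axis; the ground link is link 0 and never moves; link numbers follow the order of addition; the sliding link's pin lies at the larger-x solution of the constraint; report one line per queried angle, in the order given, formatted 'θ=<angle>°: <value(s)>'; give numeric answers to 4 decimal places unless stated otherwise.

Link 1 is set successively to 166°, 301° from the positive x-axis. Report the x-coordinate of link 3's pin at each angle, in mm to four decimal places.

geometry: r = 34 mm, L = 227 mm, e = 1 mm
θ=166°: crank pin P = (r cos θ, r sin θ) = (-32.990055, 8.225344)
θ=166°: h = r sin θ − e = 8.225344 − 1 = 7.225344
θ=166°: x = r cos θ + √(L² − h²) = -32.990055 + 226.884981 = 193.894926
θ=301°: crank pin P = (r cos θ, r sin θ) = (17.511295, -29.143688)
θ=301°: h = r sin θ − e = -29.143688 − 1 = -30.143688
θ=301°: x = r cos θ + √(L² − h²) = 17.511295 + 224.989684 = 242.500979

θ=166°: 193.8949
θ=301°: 242.5010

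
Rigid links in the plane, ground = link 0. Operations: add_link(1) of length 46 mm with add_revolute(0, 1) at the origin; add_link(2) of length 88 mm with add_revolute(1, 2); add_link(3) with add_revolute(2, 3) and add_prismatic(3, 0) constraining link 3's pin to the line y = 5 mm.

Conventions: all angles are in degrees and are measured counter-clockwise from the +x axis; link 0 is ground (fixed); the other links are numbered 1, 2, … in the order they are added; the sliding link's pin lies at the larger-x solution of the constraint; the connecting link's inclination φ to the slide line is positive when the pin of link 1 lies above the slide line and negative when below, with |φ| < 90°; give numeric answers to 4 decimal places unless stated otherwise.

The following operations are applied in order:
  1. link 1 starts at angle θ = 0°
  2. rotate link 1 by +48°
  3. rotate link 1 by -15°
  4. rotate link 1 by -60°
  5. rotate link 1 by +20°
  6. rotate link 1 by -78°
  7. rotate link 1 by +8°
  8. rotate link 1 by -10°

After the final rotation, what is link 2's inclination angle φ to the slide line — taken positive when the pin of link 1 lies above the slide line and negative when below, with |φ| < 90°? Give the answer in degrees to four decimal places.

geometry: r = 46 mm, L = 88 mm, e = 5 mm; θ starts at 0°
rotate link 1 by +48°: θ ← 0° +48° = 48°
rotate link 1 by -15°: θ ← 48° -15° = 33°
rotate link 1 by -60°: θ ← 33° -60° = -27°
rotate link 1 by +20°: θ ← -27° +20° = -7°
rotate link 1 by -78°: θ ← -7° -78° = -85°
rotate link 1 by +8°: θ ← -85° +8° = -77°
rotate link 1 by -10°: θ ← -77° -10° = -87°
h = r sin θ − e = -45.936959 − 5 = -50.936959
sin φ = h / L = -50.936959 / 88 = -0.57882907
φ = arcsin(-0.57882907) = -35.368228°

-35.3682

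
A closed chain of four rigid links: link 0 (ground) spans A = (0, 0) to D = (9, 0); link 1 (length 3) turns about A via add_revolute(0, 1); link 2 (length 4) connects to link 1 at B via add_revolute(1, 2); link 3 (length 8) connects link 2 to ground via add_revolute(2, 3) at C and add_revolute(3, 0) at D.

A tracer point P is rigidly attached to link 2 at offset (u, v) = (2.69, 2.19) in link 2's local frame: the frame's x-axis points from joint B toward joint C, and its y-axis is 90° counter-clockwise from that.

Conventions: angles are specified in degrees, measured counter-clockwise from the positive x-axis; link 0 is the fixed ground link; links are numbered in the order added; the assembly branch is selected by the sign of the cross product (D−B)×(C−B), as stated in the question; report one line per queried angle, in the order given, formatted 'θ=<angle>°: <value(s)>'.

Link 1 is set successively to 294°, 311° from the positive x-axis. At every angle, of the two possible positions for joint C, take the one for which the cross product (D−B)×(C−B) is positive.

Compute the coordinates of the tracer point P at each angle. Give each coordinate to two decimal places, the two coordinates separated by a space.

A=(0,0), D=(9.00,0)
θ=294°: B = A + 3.00·(cos294°, sin294°) = (1.2202, -2.7406)
θ=294°: |BD| = 8.2484
θ=294°: circle(B,4.00) ∩ circle(D,8.00): a=1.2146, h=3.8112
θ=294°:   candidates: C₊=(1.0995,1.2575) cross=31.436; C₋=(3.6321,-5.9317) cross=-31.436
θ=294°:   branch + wants cross > 0 → take C=(1.0995,1.2575) (cross=31.436)
θ=294°: ex = (C−B)/|BC| = (-0.0302,0.9995); ey = (-0.9995,-0.0302)
θ=294°: P = B + 2.69·ex + 2.19·ey = (-1.0500,-0.1180)
θ=311°: B = A + 3.00·(cos311°, sin311°) = (1.9682, -2.2641)
θ=311°: |BD| = 7.3873
θ=311°: circle(B,4.00) ∩ circle(D,8.00): a=0.4449, h=3.9752
θ=311°:   candidates: C₊=(1.1733,1.6561) cross=29.366; C₋=(3.6100,-5.9117) cross=-29.366
θ=311°:   branch + wants cross > 0 → take C=(1.1733,1.6561) (cross=29.366)
θ=311°: ex = (C−B)/|BC| = (-0.1987,0.9801); ey = (-0.9801,-0.1987)
θ=311°: P = B + 2.69·ex + 2.19·ey = (-0.7127,-0.0630)

θ=294°: -1.05 -0.12
θ=311°: -0.71 -0.06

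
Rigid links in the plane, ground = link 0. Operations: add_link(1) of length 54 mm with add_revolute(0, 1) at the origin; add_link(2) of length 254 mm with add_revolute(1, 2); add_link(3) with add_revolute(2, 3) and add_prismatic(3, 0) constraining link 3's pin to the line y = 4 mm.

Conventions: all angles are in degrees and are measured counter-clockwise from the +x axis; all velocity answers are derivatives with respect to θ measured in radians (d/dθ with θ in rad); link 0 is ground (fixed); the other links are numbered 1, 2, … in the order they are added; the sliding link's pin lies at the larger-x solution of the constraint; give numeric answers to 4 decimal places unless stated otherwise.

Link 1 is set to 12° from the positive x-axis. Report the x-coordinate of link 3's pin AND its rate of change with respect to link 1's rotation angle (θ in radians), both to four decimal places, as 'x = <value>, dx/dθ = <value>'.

geometry: r = 54 mm, L = 254 mm, e = 4 mm
crank pin P = (r cos θ, r sin θ) = (52.819970, 11.227231)
h = r sin θ − e = 11.227231 − 4 = 7.227231
x = r cos θ + √(L² − h²) = 52.819970 + 253.897159 = 306.717129
dx/dθ = −r sin θ − h·r cos θ/√(L² − h²) (θ in radians; h = 7.227231) = -12.730762

x = 306.7171, dx/dθ = -12.7308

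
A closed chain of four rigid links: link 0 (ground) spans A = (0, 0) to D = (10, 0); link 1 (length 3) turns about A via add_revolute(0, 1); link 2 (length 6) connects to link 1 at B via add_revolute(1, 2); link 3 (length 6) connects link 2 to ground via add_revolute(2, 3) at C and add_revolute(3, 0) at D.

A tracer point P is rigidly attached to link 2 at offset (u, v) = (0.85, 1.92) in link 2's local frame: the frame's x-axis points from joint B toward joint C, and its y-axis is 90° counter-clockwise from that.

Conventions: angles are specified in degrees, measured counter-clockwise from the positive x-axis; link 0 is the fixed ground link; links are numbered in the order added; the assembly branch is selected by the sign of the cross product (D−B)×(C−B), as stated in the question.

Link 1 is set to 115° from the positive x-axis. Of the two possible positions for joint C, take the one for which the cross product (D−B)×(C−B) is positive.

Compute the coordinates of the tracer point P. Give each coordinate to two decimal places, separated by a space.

A=(0,0), D=(10.00,0)
B = A + 3.00·(cos115°, sin115°) = (-1.2679, 2.7189)
|BD| = 11.5913
circle(B,6.00) ∩ circle(D,6.00): a=5.7956, h=1.5527
  candidates: C₊=(4.7303,2.8688) cross=17.997; C₋=(4.0019,-0.1499) cross=-17.997
  branch + wants cross > 0 → take C=(4.7303,2.8688) (cross=17.997)
ex = (C−B)/|BC| = (0.9997,0.0250); ey = (-0.0250,0.9997)
P = B + 0.85·ex + 1.92·ey = (-0.4661,4.6596)

-0.47 4.66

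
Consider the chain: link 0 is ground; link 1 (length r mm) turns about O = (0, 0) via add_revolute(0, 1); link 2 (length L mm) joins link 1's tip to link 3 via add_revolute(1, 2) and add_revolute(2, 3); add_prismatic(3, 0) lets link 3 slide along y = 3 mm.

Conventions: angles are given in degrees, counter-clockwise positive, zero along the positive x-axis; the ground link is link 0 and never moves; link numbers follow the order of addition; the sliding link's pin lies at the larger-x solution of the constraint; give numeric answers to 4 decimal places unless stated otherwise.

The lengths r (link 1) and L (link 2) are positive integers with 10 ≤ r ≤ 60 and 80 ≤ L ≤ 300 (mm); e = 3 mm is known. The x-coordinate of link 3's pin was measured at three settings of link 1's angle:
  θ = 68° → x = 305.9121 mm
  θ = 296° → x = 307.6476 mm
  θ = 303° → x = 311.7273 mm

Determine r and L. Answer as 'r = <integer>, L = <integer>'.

constraint per measurement: (x − r cos θ)² + (r sin θ − e)² = L²
subtracting the θ₁ and θ₂ equations cancels the r² and L² terms:
r = (x₁² − x₂²) / (2[(x₁cos θ₁ + e sin θ₁) − (x₂cos θ₂ + e sin θ₂)]) = 36.0003 → r = 36
L² = (x₁ − r cos θ₁)² + (r sin θ₁ − e)² = 86435.9796 → L = 294.0000 → L = 294
check at θ₃=303°: x = 311.7273 (printed 311.7273) ✓

r = 36, L = 294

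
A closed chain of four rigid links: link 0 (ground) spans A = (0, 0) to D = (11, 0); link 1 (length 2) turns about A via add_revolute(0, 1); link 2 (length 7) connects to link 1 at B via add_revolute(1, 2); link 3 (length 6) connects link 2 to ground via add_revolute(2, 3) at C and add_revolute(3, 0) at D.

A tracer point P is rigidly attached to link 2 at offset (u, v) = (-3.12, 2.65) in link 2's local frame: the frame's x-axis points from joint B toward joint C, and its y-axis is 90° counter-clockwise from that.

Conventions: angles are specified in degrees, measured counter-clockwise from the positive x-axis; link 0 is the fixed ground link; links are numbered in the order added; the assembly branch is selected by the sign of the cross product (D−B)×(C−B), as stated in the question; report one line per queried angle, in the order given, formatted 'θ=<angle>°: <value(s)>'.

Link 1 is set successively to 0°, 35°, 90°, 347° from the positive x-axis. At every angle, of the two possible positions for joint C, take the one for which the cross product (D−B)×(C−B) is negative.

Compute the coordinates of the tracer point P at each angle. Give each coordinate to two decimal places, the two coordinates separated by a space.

A=(0,0), D=(11.00,0)
θ=0°: B = A + 2.00·(cos0°, sin0°) = (2.0000, 0.0000)
θ=0°: |BD| = 9.0000
θ=0°: circle(B,7.00) ∩ circle(D,6.00): a=5.2222, h=4.6614
θ=0°:   candidates: C₊=(7.2222,4.6614) cross=41.952; C₋=(7.2222,-4.6614) cross=-41.952
θ=0°:   branch - wants cross < 0 → take C=(7.2222,-4.6614) (cross=-41.952)
θ=0°: ex = (C−B)/|BC| = (0.7460,-0.6659); ey = (0.6659,0.7460)
θ=0°: P = B + -3.12·ex + 2.65·ey = (1.4370,4.0546)
θ=35°: B = A + 2.00·(cos35°, sin35°) = (1.6383, 1.1472)
θ=35°: |BD| = 9.4317
θ=35°: circle(B,7.00) ∩ circle(D,6.00): a=5.4050, h=4.4481
θ=35°:   candidates: C₊=(7.5442,4.9048) cross=41.953; C₋=(6.4622,-3.9253) cross=-41.953
θ=35°:   branch - wants cross < 0 → take C=(6.4622,-3.9253) (cross=-41.953)
θ=35°: ex = (C−B)/|BC| = (0.6891,-0.7246); ey = (0.7246,0.6891)
θ=35°: P = B + -3.12·ex + 2.65·ey = (1.4085,5.2342)
θ=90°: B = A + 2.00·(cos90°, sin90°) = (0.0000, 2.0000)
θ=90°: |BD| = 11.1803
θ=90°: circle(B,7.00) ∩ circle(D,6.00): a=6.1715, h=3.3033
θ=90°:   candidates: C₊=(6.6629,4.1460) cross=36.932; C₋=(5.4811,-2.3540) cross=-36.932
θ=90°:   branch - wants cross < 0 → take C=(5.4811,-2.3540) (cross=-36.932)
θ=90°: ex = (C−B)/|BC| = (0.7830,-0.6220); ey = (0.6220,0.7830)
θ=90°: P = B + -3.12·ex + 2.65·ey = (-0.7947,6.0156)
θ=347°: B = A + 2.00·(cos347°, sin347°) = (1.9487, -0.4499)
θ=347°: |BD| = 9.0624
θ=347°: circle(B,7.00) ∩ circle(D,6.00): a=5.2485, h=4.6318
θ=347°:   candidates: C₊=(6.9608,4.4368) cross=41.975; C₋=(7.4207,-4.8154) cross=-41.975
θ=347°:   branch - wants cross < 0 → take C=(7.4207,-4.8154) (cross=-41.975)
θ=347°: ex = (C−B)/|BC| = (0.7817,-0.6236); ey = (0.6236,0.7817)
θ=347°: P = B + -3.12·ex + 2.65·ey = (1.1625,3.5674)

θ=0°: 1.44 4.05
θ=35°: 1.41 5.23
θ=90°: -0.79 6.02
θ=347°: 1.16 3.57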